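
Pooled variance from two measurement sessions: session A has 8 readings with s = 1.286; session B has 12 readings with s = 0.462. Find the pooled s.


s_p = sqrt(((n1-1)*s1^2 + (n2-1)*s2^2) / (n1+n2-2))
numerator = (8-1)*1.286^2 + (12-1)*0.462^2 = 11.576572 + 2.347884 = 13.924456
denominator = 8 + 12 - 2 = 18
s_p^2 = 13.924456 / 18 = 0.77358089
s_p = sqrt(0.77358089) = 0.8795

0.8795


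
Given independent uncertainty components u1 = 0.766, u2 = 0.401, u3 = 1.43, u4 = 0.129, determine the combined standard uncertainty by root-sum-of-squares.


uc = sqrt(0.766^2 + 0.401^2 + 1.43^2 + 0.129^2)
uc = sqrt(2.809098)
uc = 1.6760

1.6760


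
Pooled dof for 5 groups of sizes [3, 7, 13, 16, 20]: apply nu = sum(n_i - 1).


nu = sum_i (n_i - 1)
nu = ((3 - 1) + (7 - 1) + (13 - 1) + (16 - 1) + (20 - 1))
nu = 2 + 6 + 12 + 15 + 19
nu = 54

54


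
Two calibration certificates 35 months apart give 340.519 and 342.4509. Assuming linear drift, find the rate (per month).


rate = (v2 - v1) / months
= (342.4509 - 340.519) / 35
= 1.9319 / 35
= 0.0552

0.0552


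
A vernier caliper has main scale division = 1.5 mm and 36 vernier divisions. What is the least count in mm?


LC = MSD / n_div
= 1.5 / 36
= 0.0417

0.0417


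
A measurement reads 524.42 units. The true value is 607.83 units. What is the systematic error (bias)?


Systematic error = measured - true
= 524.42 - 607.83
= -83.4100

-83.4100


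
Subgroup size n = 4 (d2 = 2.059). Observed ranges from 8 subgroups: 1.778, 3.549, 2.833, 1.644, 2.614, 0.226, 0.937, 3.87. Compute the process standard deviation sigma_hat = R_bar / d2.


R_bar = (1.778 + 3.549 + 2.833 + 1.644 + 2.614 + 0.226 + 0.937 + 3.87) / 8
R_bar = 17.451 / 8 = 2.181375
sigma_hat = R_bar / d2 = 2.181375 / 2.059 = 1.0594

1.0594


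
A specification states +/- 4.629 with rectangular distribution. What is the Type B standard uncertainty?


u_B = half_width / sqrt(3)
u_B = 4.629 / 1.7320508
u_B = 2.6726

2.6726


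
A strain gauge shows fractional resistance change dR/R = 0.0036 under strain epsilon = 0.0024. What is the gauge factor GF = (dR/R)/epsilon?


GF = (dR/R) / epsilon
= 0.0036 / 0.0024
= 1.5000

1.5000


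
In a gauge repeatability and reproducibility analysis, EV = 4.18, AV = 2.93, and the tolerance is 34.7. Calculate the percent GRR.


GRR = sqrt(EV^2 + AV^2) = sqrt(4.18^2 + 2.93^2) = 5.1046351
%GRR = GRR / tol * 100 = 5.1046351 / 34.7 * 100
%GRR = 14.7108

14.7108


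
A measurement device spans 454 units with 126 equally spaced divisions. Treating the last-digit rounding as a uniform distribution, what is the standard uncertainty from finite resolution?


resolution = range / divisions
resolution = 454 / 126 = 3.6031746
u_res = resolution / (2*sqrt(3))
u_res = 3.6031746 / 3.4641016
u_res = 1.0401

1.0401


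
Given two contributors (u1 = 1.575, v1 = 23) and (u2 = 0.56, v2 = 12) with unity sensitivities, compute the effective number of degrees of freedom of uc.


uc = sqrt(u1^2 + u2^2) = sqrt(1.575^2 + 0.56^2) = 1.6715936
v_eff = uc^4 / (u1^4/v1 + u2^4/v2)
= 1.6715936^4 / (1.575^4/23 + 0.56^4/12)
= 7.8076943 / 0.27573891
v_eff = 28.3155

28.3155


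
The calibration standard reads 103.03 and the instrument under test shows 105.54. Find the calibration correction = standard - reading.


Correction = standard - reading
= 103.03 - 105.54
= -2.5100

-2.5100


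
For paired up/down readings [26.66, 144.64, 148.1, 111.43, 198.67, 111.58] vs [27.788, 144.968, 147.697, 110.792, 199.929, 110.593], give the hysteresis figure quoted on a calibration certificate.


|26.66 - 27.788| = 1.1280
|144.64 - 144.968| = 0.3280
|148.1 - 147.697| = 0.4030
|111.43 - 110.792| = 0.6380
|198.67 - 199.929| = 1.2590
|111.58 - 110.593| = 0.9870
hysteresis = max(diffs) = 1.2590

1.2590


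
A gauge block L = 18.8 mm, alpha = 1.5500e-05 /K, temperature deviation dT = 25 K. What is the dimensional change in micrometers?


dL = L * alpha * dT
= 18.8 * 1.5500e-05 * 25
= 0.0072850 mm
dL_um = 0.0072850 * 1000 = 7.2850 um

7.2850


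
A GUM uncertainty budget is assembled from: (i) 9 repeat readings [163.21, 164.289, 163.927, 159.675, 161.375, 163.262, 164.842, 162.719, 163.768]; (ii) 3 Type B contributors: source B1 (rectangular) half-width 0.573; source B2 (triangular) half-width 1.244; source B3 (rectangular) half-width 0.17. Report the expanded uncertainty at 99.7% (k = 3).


mean = (163.21 + 164.289 + 163.927 + 159.675 + 161.375 + 163.262 + 164.842 + 162.719 + 163.768) / 9 = 163.0074444
s = sqrt(sum((x - mean)^2)/(n-1)) = 1.5965233
u_A = s / sqrt(n) = 1.5965233 / sqrt(9) = 0.53217443
u_B1 = 0.573 / sqrt(3) = 0.3308217
u_B2 = 1.244 / sqrt(6) = 0.50786087
u_B3 = 0.17 / sqrt(3) = 0.098149546
uc = sqrt(0.53217443^2 + 0.3308217^2 + 0.50786087^2 + 0.098149546^2) = 0.81253223
U = k * uc = 3 * 0.81253223
U = 2.4376

2.4376


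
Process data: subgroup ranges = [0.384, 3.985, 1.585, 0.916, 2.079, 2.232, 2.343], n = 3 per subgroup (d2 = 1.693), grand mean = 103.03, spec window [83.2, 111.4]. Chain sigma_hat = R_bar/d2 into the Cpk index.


R_bar = (0.384 + 3.985 + 1.585 + 0.916 + 2.079 + 2.232 + 2.343) / 7 = 1.932
sigma = R_bar / d2 = 1.932 / 1.693 = 1.1411695
Cp = (USL - LSL)/(6*sigma) = (111.4 - 83.2)/(6*1.1411695) = 4.1186
Cpu = (111.4 - 103.03)/(3*1.1411695) = 2.4449
Cpl = (103.03 - 83.2)/(3*1.1411695) = 5.7923
Cpk = min(Cpu, Cpl) = 2.4449

2.4449


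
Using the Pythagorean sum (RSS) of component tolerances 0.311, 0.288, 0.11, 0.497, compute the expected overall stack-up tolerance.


RSS = sqrt(0.311^2 + 0.288^2 + 0.11^2 + 0.497^2)
= sqrt(0.438774)
= 0.6624

0.6624


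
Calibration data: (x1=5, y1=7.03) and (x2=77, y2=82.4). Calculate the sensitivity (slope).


slope = (y2 - y1) / (x2 - x1)
= (82.4 - 7.03) / (77 - 5)
= 75.3700 / 72
= 1.0468

1.0468


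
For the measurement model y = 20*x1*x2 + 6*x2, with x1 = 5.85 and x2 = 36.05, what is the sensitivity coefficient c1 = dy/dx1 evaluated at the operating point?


y = 20*x1*x2 + 6*x2
dy/dx1 = 20*x2
Evaluate at x2 = 36.05: c1 = 20 * 36.05
c1 = 721.0000

721.0000


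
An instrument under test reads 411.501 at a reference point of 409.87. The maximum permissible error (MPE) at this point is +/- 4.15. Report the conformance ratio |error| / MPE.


e = indication - reference = 411.501 - 409.87 = 1.6310
|e| = 1.6310
ratio = |e| / MPE = 1.6310 / 4.15
ratio = 0.3930

0.3930


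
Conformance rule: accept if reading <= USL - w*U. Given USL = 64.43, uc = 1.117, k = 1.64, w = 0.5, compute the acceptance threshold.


U = k * uc = 1.64 * 1.117 = 1.83188
guard band g = w * U = 0.5 * 1.83188 = 0.91594
AL = USL - g = 64.43 - 0.91594
AL = 63.5141

63.5141


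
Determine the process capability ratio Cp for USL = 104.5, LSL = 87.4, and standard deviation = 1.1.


Cp = (USL - LSL) / (6 * sigma)
= (104.5 - 87.4) / (6 * 1.1)
= 17.1000 / 6.6000
= 2.5909

2.5909


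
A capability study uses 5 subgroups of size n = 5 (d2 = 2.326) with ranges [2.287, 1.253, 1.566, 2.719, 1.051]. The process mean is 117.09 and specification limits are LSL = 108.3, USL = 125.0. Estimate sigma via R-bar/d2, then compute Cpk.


R_bar = (2.287 + 1.253 + 1.566 + 2.719 + 1.051) / 5 = 1.7752
sigma = R_bar / d2 = 1.7752 / 2.326 = 0.76319862
Cp = (USL - LSL)/(6*sigma) = (125.0 - 108.3)/(6*0.76319862) = 3.6469
Cpu = (125.0 - 117.09)/(3*0.76319862) = 3.4548
Cpl = (117.09 - 108.3)/(3*0.76319862) = 3.8391
Cpk = min(Cpu, Cpl) = 3.4548

3.4548


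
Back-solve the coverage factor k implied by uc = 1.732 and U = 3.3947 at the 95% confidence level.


k = U / uc
k = 3.3947 / 1.732
k = 1.96

1.96


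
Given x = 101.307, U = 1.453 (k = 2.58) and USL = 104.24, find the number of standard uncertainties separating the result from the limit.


u = U / k = 1.453 / 2.58 = 0.56317829
margin = |USL - x| = |104.24 - 101.307| = 2.933
z = margin / u = 2.933 / 0.56317829
z = 5.2079

5.2079


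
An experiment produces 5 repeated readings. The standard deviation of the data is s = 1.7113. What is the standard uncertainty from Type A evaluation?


u_A = s / sqrt(n)
u_A = 1.7113 / sqrt(5)
u_A = 1.7113 / 2.236068
u_A = 0.7653

0.7653


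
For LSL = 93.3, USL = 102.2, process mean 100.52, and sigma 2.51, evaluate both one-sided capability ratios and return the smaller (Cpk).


Cpu = (USL - mean) / (3*sigma) = (102.2 - 100.52) / (3*2.51) = 0.2231
Cpl = (mean - LSL) / (3*sigma) = (100.52 - 93.3) / (3*2.51) = 0.9588
Cpk = min(Cpu, Cpl) = 0.2231

0.2231


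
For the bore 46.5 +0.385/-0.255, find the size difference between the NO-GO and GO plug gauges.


GO = nominal - lower_tol (smallest hole = maximum material condition)
GO = 46.5 - 0.255 = 46.245
NO-GO = nominal + upper_tol (largest hole = least material condition)
NO-GO = 46.5 + 0.385 = 46.885
spread = NO-GO - GO = 46.885 - 46.245 = 0.6400

0.6400


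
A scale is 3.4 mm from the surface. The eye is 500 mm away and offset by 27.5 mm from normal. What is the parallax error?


error = h * offset / d
= 3.4 * 27.5 / 500
= 0.1870

0.1870


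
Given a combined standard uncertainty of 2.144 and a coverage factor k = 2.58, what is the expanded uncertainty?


U = k * uc
U = 2.58 * 2.144
U = 5.5315

5.5315


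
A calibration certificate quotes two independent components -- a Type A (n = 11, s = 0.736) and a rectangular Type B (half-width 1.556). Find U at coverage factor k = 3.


u_A = s / sqrt(n) = 0.736 / sqrt(11) = 0.22191235
u_B = half_width / sqrt(3) = 1.556 / sqrt(3) = 0.89835702
uc = sqrt(u_A^2 + u_B^2) = sqrt(0.22191235^2 + 0.89835702^2) = 0.92535962
U = k * uc = 3 * 0.92535962
U = 2.7761

2.7761


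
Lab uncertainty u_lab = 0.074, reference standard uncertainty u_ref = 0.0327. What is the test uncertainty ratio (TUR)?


TUR = u_lab / u_ref
= 0.074 / 0.0327
= 2.2630

2.2630


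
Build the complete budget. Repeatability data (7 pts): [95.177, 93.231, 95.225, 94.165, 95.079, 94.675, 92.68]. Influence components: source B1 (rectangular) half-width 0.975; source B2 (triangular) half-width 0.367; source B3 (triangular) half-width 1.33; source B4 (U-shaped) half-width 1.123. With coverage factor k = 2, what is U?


mean = (95.177 + 93.231 + 95.225 + 94.165 + 95.079 + 94.675 + 92.68) / 7 = 94.31885714
s = sqrt(sum((x - mean)^2)/(n-1)) = 1.0128439
u_A = s / sqrt(n) = 1.0128439 / sqrt(7) = 0.38281901
u_B1 = 0.975 / sqrt(3) = 0.56291651
u_B2 = 0.367 / sqrt(6) = 0.14982712
u_B3 = 1.33 / sqrt(6) = 0.54297023
u_B4 = 1.123 / sqrt(2) = 0.79408092
uc = sqrt(0.38281901^2 + 0.56291651^2 + 0.14982712^2 + 0.54297023^2 + 0.79408092^2) = 1.1879624
U = k * uc = 2 * 1.1879624
U = 2.3759

2.3759


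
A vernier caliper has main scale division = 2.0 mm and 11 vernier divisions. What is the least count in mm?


LC = MSD / n_div
= 2.0 / 11
= 0.1818

0.1818


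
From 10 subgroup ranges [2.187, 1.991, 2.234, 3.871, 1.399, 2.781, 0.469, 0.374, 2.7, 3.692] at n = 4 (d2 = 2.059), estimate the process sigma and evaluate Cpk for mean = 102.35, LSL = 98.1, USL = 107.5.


R_bar = (2.187 + 1.991 + 2.234 + 3.871 + 1.399 + 2.781 + 0.469 + 0.374 + 2.7 + 3.692) / 10 = 2.1698
sigma = R_bar / d2 = 2.1698 / 2.059 = 1.0538125
Cp = (USL - LSL)/(6*sigma) = (107.5 - 98.1)/(6*1.0538125) = 1.4867
Cpu = (107.5 - 102.35)/(3*1.0538125) = 1.6290
Cpl = (102.35 - 98.1)/(3*1.0538125) = 1.3443
Cpk = min(Cpu, Cpl) = 1.3443

1.3443


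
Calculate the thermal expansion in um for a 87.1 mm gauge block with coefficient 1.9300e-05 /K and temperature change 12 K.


dL = L * alpha * dT
= 87.1 * 1.9300e-05 * 12
= 0.0201724 mm
dL_um = 0.0201724 * 1000 = 20.1724 um

20.1724


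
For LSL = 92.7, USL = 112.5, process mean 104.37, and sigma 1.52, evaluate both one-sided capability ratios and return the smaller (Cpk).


Cpu = (USL - mean) / (3*sigma) = (112.5 - 104.37) / (3*1.52) = 1.7829
Cpl = (mean - LSL) / (3*sigma) = (104.37 - 92.7) / (3*1.52) = 2.5592
Cpk = min(Cpu, Cpl) = 1.7829

1.7829


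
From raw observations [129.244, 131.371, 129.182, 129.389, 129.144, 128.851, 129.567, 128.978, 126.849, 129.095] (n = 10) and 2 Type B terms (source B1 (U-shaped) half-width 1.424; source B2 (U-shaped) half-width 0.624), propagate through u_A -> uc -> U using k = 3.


mean = (129.244 + 131.371 + 129.182 + 129.389 + 129.144 + 128.851 + 129.567 + 128.978 + 126.849 + 129.095) / 10 = 129.167
s = sqrt(sum((x - mean)^2)/(n-1)) = 1.084613
u_A = s / sqrt(n) = 1.084613 / sqrt(10) = 0.34298475
u_B1 = 1.424 / sqrt(2) = 1.0069201
u_B2 = 0.624 / sqrt(2) = 0.44123463
uc = sqrt(0.34298475^2 + 1.0069201^2 + 0.44123463^2) = 1.1516139
U = k * uc = 3 * 1.1516139
U = 3.4548

3.4548


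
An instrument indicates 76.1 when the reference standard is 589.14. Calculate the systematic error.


Systematic error = measured - true
= 76.1 - 589.14
= -513.0400

-513.0400


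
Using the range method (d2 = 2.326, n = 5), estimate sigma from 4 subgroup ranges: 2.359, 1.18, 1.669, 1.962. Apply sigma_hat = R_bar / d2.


R_bar = (2.359 + 1.18 + 1.669 + 1.962) / 4
R_bar = 7.17 / 4 = 1.7925
sigma_hat = R_bar / d2 = 1.7925 / 2.326 = 0.7706

0.7706


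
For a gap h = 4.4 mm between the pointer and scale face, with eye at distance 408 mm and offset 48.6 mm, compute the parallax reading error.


error = h * offset / d
= 4.4 * 48.6 / 408
= 0.5241

0.5241


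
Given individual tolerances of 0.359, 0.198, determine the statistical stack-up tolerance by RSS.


RSS = sqrt(0.359^2 + 0.198^2)
= sqrt(0.168085)
= 0.4100

0.4100


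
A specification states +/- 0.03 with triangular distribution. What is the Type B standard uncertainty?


u_B = half_width / sqrt(6)
u_B = 0.03 / 2.4494897
u_B = 0.0122

0.0122


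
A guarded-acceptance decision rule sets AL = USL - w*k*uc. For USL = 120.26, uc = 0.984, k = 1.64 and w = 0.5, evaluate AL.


U = k * uc = 1.64 * 0.984 = 1.61376
guard band g = w * U = 0.5 * 1.61376 = 0.80688
AL = USL - g = 120.26 - 0.80688
AL = 119.4531

119.4531


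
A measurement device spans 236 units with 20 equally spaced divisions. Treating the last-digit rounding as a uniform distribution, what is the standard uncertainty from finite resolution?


resolution = range / divisions
resolution = 236 / 20 = 11.8
u_res = resolution / (2*sqrt(3))
u_res = 11.8 / 3.4641016
u_res = 3.4064

3.4064


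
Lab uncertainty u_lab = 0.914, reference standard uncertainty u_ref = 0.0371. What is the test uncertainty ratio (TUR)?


TUR = u_lab / u_ref
= 0.914 / 0.0371
= 24.6361

24.6361


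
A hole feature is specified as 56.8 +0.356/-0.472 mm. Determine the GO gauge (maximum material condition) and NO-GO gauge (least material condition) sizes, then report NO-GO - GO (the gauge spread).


GO = nominal - lower_tol (smallest hole = maximum material condition)
GO = 56.8 - 0.472 = 56.328
NO-GO = nominal + upper_tol (largest hole = least material condition)
NO-GO = 56.8 + 0.356 = 57.156
spread = NO-GO - GO = 57.156 - 56.328 = 0.8280

0.8280


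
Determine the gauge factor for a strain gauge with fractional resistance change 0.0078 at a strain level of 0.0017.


GF = (dR/R) / epsilon
= 0.0078 / 0.0017
= 4.5882

4.5882


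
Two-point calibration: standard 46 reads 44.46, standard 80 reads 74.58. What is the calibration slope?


slope = (y2 - y1) / (x2 - x1)
= (74.58 - 44.46) / (80 - 46)
= 30.1200 / 34
= 0.8859

0.8859


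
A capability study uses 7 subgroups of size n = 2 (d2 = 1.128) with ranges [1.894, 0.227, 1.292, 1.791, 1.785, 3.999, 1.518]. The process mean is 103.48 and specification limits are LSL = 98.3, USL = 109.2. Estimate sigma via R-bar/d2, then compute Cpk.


R_bar = (1.894 + 0.227 + 1.292 + 1.791 + 1.785 + 3.999 + 1.518) / 7 = 1.7865714
sigma = R_bar / d2 = 1.7865714 / 1.128 = 1.5838399
Cp = (USL - LSL)/(6*sigma) = (109.2 - 98.3)/(6*1.5838399) = 1.1470
Cpu = (109.2 - 103.48)/(3*1.5838399) = 1.2038
Cpl = (103.48 - 98.3)/(3*1.5838399) = 1.0902
Cpk = min(Cpu, Cpl) = 1.0902

1.0902


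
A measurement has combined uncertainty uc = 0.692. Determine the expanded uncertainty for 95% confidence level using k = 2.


U = k * uc
U = 2 * 0.692
U = 1.3840

1.3840


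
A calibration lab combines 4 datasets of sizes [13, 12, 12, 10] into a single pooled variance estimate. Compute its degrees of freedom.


nu = sum_i (n_i - 1)
nu = ((13 - 1) + (12 - 1) + (12 - 1) + (10 - 1))
nu = 12 + 11 + 11 + 9
nu = 43

43


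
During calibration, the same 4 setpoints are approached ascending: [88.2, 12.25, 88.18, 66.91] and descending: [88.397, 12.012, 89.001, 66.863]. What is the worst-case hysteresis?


|88.2 - 88.397| = 0.1970
|12.25 - 12.012| = 0.2380
|88.18 - 89.001| = 0.8210
|66.91 - 66.863| = 0.0470
hysteresis = max(diffs) = 0.8210

0.8210


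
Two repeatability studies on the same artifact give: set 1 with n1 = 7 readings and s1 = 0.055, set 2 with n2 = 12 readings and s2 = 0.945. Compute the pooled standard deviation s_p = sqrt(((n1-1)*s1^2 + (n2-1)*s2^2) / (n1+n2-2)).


s_p = sqrt(((n1-1)*s1^2 + (n2-1)*s2^2) / (n1+n2-2))
numerator = (7-1)*0.055^2 + (12-1)*0.945^2 = 0.01815 + 9.823275 = 9.841425
denominator = 7 + 12 - 2 = 17
s_p^2 = 9.841425 / 17 = 0.57890735
s_p = sqrt(0.57890735) = 0.7609

0.7609


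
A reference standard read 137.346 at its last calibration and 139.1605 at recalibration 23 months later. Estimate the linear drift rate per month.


rate = (v2 - v1) / months
= (139.1605 - 137.346) / 23
= 1.8145 / 23
= 0.0789

0.0789


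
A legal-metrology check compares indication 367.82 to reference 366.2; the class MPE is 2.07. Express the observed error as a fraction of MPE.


e = indication - reference = 367.82 - 366.2 = 1.6200
|e| = 1.6200
ratio = |e| / MPE = 1.6200 / 2.07
ratio = 0.7826

0.7826


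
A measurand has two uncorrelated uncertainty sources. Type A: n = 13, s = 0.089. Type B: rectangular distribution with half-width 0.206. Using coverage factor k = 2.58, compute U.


u_A = s / sqrt(n) = 0.089 / sqrt(13) = 0.024684159
u_B = half_width / sqrt(3) = 0.206 / sqrt(3) = 0.11893416
uc = sqrt(u_A^2 + u_B^2) = sqrt(0.024684159^2 + 0.11893416^2) = 0.12146869
U = k * uc = 2.58 * 0.12146869
U = 0.3134

0.3134


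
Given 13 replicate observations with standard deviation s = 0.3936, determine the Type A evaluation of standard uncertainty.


u_A = s / sqrt(n)
u_A = 0.3936 / sqrt(13)
u_A = 0.3936 / 3.6055513
u_A = 0.1092

0.1092


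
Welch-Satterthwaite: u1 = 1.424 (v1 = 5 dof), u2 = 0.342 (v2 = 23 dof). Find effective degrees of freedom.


uc = sqrt(u1^2 + u2^2) = sqrt(1.424^2 + 0.342^2) = 1.4644931
v_eff = uc^4 / (u1^4/v1 + u2^4/v2)
= 1.4644931^4 / (1.424^4/5 + 0.342^4/23)
= 4.5999098 / 0.82296991
v_eff = 5.5894

5.5894


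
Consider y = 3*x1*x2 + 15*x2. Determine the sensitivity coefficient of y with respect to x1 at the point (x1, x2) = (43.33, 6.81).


y = 3*x1*x2 + 15*x2
dy/dx1 = 3*x2
Evaluate at x2 = 6.81: c1 = 3 * 6.81
c1 = 20.4300

20.4300


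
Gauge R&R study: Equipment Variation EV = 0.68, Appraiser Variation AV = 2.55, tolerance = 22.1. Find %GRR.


GRR = sqrt(EV^2 + AV^2) = sqrt(0.68^2 + 2.55^2) = 2.6391097
%GRR = GRR / tol * 100 = 2.6391097 / 22.1 * 100
%GRR = 11.9417

11.9417


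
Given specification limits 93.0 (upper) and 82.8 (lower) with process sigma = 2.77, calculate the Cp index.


Cp = (USL - LSL) / (6 * sigma)
= (93.0 - 82.8) / (6 * 2.77)
= 10.2000 / 16.6200
= 0.6137

0.6137


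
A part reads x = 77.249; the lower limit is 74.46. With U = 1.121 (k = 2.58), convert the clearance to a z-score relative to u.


u = U / k = 1.121 / 2.58 = 0.43449612
margin = |LSL - x| = |74.46 - 77.249| = 2.789
z = margin / u = 2.789 / 0.43449612
z = 6.4189

6.4189


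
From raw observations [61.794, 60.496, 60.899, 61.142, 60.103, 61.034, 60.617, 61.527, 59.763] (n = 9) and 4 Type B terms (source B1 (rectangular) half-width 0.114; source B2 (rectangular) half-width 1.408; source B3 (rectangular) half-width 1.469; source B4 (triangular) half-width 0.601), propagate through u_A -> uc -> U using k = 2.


mean = (61.794 + 60.496 + 60.899 + 61.142 + 60.103 + 61.034 + 60.617 + 61.527 + 59.763) / 9 = 60.81944444
s = sqrt(sum((x - mean)^2)/(n-1)) = 0.65016981
u_A = s / sqrt(n) = 0.65016981 / sqrt(9) = 0.21672327
u_B1 = 0.114 / sqrt(3) = 0.065817931
u_B2 = 1.408 / sqrt(3) = 0.81290918
u_B3 = 1.469 / sqrt(3) = 0.84812755
u_B4 = 0.601 / sqrt(6) = 0.24535722
uc = sqrt(0.21672327^2 + 0.065817931^2 + 0.81290918^2 + 0.84812755^2 + 0.24535722^2) = 1.2213283
U = k * uc = 2 * 1.2213283
U = 2.4427

2.4427


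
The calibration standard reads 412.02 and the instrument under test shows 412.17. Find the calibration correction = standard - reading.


Correction = standard - reading
= 412.02 - 412.17
= -0.1500

-0.1500


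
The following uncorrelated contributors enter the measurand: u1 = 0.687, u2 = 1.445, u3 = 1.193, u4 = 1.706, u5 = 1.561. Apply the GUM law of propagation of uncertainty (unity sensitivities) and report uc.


uc = sqrt(0.687^2 + 1.445^2 + 1.193^2 + 1.706^2 + 1.561^2)
uc = sqrt(9.3304)
uc = 3.0546

3.0546


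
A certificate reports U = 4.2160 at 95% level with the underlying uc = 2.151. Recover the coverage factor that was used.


k = U / uc
k = 4.2160 / 2.151
k = 1.96

1.96


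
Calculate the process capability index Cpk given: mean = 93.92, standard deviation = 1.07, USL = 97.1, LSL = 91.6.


Cpu = (USL - mean) / (3*sigma) = (97.1 - 93.92) / (3*1.07) = 0.9907
Cpl = (mean - LSL) / (3*sigma) = (93.92 - 91.6) / (3*1.07) = 0.7227
Cpk = min(Cpu, Cpl) = 0.7227

0.7227


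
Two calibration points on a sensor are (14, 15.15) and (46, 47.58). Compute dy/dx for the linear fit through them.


slope = (y2 - y1) / (x2 - x1)
= (47.58 - 15.15) / (46 - 14)
= 32.4300 / 32
= 1.0134

1.0134


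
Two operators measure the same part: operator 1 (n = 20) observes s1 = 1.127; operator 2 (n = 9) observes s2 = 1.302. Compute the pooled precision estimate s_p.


s_p = sqrt(((n1-1)*s1^2 + (n2-1)*s2^2) / (n1+n2-2))
numerator = (20-1)*1.127^2 + (9-1)*1.302^2 = 24.132451 + 13.561632 = 37.694083
denominator = 20 + 9 - 2 = 27
s_p^2 = 37.694083 / 27 = 1.3960771
s_p = sqrt(1.3960771) = 1.1816

1.1816


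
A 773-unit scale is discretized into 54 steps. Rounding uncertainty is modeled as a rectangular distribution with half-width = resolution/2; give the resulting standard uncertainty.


resolution = range / divisions
resolution = 773 / 54 = 14.314815
u_res = resolution / (2*sqrt(3))
u_res = 14.314815 / 3.4641016
u_res = 4.1323

4.1323


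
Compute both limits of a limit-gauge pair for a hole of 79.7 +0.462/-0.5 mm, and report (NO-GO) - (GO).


GO = nominal - lower_tol (smallest hole = maximum material condition)
GO = 79.7 - 0.5 = 79.2
NO-GO = nominal + upper_tol (largest hole = least material condition)
NO-GO = 79.7 + 0.462 = 80.162
spread = NO-GO - GO = 80.162 - 79.2 = 0.9620

0.9620


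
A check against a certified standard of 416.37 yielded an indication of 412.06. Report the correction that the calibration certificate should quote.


Correction = standard - reading
= 416.37 - 412.06
= 4.3100

4.3100


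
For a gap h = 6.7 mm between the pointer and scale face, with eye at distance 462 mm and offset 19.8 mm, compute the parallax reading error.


error = h * offset / d
= 6.7 * 19.8 / 462
= 0.2871

0.2871


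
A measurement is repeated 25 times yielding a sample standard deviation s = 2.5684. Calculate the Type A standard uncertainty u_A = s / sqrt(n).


u_A = s / sqrt(n)
u_A = 2.5684 / sqrt(25)
u_A = 2.5684 / 5
u_A = 0.5137

0.5137


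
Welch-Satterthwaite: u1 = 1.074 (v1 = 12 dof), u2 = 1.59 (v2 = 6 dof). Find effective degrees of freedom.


uc = sqrt(u1^2 + u2^2) = sqrt(1.074^2 + 1.59^2) = 1.9187433
v_eff = uc^4 / (u1^4/v1 + u2^4/v2)
= 1.9187433^4 / (1.074^4/12 + 1.59^4/6)
= 13.554001 / 1.1760905
v_eff = 11.5246

11.5246


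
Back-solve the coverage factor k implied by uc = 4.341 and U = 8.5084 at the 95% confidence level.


k = U / uc
k = 8.5084 / 4.341
k = 1.96

1.96


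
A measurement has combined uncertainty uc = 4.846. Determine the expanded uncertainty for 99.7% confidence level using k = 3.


U = k * uc
U = 3 * 4.846
U = 14.5380

14.5380


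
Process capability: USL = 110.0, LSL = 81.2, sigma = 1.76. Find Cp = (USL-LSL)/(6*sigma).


Cp = (USL - LSL) / (6 * sigma)
= (110.0 - 81.2) / (6 * 1.76)
= 28.8000 / 10.5600
= 2.7273

2.7273


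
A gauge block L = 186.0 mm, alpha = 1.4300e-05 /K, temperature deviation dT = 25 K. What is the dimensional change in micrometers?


dL = L * alpha * dT
= 186.0 * 1.4300e-05 * 25
= 0.0664950 mm
dL_um = 0.0664950 * 1000 = 66.4950 um

66.4950


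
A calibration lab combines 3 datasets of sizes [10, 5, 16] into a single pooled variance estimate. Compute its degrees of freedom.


nu = sum_i (n_i - 1)
nu = ((10 - 1) + (5 - 1) + (16 - 1))
nu = 9 + 4 + 15
nu = 28

28


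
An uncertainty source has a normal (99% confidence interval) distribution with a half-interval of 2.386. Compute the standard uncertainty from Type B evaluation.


u_B = half_width / 2.576
u_B = 2.386 / 2.576
u_B = 0.9262

0.9262


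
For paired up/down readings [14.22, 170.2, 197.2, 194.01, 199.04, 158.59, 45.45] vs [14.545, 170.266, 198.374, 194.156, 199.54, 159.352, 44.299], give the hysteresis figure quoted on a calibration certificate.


|14.22 - 14.545| = 0.3250
|170.2 - 170.266| = 0.0660
|197.2 - 198.374| = 1.1740
|194.01 - 194.156| = 0.1460
|199.04 - 199.54| = 0.5000
|158.59 - 159.352| = 0.7620
|45.45 - 44.299| = 1.1510
hysteresis = max(diffs) = 1.1740

1.1740


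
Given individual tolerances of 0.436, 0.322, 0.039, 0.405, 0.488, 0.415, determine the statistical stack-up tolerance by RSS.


RSS = sqrt(0.436^2 + 0.322^2 + 0.039^2 + 0.405^2 + 0.488^2 + 0.415^2)
= sqrt(0.869695)
= 0.9326

0.9326


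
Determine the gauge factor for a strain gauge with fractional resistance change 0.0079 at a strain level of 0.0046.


GF = (dR/R) / epsilon
= 0.0079 / 0.0046
= 1.7174

1.7174


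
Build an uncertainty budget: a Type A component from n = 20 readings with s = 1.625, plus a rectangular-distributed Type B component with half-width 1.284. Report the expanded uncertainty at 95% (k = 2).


u_A = s / sqrt(n) = 1.625 / sqrt(20) = 0.36336105
u_B = half_width / sqrt(3) = 1.284 / sqrt(3) = 0.74131775
uc = sqrt(u_A^2 + u_B^2) = sqrt(0.36336105^2 + 0.74131775^2) = 0.82558056
U = k * uc = 2 * 0.82558056
U = 1.6512

1.6512


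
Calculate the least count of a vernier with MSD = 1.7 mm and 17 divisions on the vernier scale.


LC = MSD / n_div
= 1.7 / 17
= 0.1000

0.1000


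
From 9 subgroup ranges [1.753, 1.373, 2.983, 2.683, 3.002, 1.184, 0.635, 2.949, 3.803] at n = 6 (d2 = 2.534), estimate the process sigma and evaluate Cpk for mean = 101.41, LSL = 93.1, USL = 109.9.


R_bar = (1.753 + 1.373 + 2.983 + 2.683 + 3.002 + 1.184 + 0.635 + 2.949 + 3.803) / 9 = 2.2627778
sigma = R_bar / d2 = 2.2627778 / 2.534 = 0.89296677
Cp = (USL - LSL)/(6*sigma) = (109.9 - 93.1)/(6*0.89296677) = 3.1356
Cpu = (109.9 - 101.41)/(3*0.89296677) = 3.1692
Cpl = (101.41 - 93.1)/(3*0.89296677) = 3.1020
Cpk = min(Cpu, Cpl) = 3.1020

3.1020


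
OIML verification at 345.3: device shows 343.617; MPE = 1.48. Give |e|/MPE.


e = indication - reference = 343.617 - 345.3 = -1.6830
|e| = 1.6830
ratio = |e| / MPE = 1.6830 / 1.48
ratio = 1.1372

1.1372


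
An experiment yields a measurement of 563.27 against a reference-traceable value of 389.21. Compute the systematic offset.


Systematic error = measured - true
= 563.27 - 389.21
= 174.0600

174.0600


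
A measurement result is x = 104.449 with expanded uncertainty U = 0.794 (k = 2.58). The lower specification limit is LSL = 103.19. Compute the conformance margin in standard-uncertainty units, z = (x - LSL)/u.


u = U / k = 0.794 / 2.58 = 0.30775194
margin = |LSL - x| = |103.19 - 104.449| = 1.259
z = margin / u = 1.259 / 0.30775194
z = 4.0910

4.0910


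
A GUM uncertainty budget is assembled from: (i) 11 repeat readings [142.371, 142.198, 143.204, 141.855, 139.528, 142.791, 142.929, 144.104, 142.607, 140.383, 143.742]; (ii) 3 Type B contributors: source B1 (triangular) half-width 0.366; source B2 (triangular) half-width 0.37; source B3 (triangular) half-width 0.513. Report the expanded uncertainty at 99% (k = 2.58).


mean = (142.371 + 142.198 + 143.204 + 141.855 + 139.528 + 142.791 + 142.929 + 144.104 + 142.607 + 140.383 + 143.742) / 11 = 142.3374545
s = sqrt(sum((x - mean)^2)/(n-1)) = 1.3578983
u_A = s / sqrt(n) = 1.3578983 / sqrt(11) = 0.40942174
u_B1 = 0.366 / sqrt(6) = 0.14941887
u_B2 = 0.37 / sqrt(6) = 0.15105187
u_B3 = 0.513 / sqrt(6) = 0.20943137
uc = sqrt(0.40942174^2 + 0.14941887^2 + 0.15105187^2 + 0.20943137^2) = 0.50658694
U = k * uc = 2.58 * 0.50658694
U = 1.3070

1.3070


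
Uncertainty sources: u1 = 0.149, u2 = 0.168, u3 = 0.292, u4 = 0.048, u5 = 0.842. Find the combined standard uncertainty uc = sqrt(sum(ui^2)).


uc = sqrt(0.149^2 + 0.168^2 + 0.292^2 + 0.048^2 + 0.842^2)
uc = sqrt(0.846957)
uc = 0.9203

0.9203


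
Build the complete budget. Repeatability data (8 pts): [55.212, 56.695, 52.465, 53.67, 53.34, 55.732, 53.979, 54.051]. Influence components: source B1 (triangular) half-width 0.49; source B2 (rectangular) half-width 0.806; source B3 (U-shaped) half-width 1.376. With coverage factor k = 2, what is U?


mean = (55.212 + 56.695 + 52.465 + 53.67 + 53.34 + 55.732 + 53.979 + 54.051) / 8 = 54.393
s = sqrt(sum((x - mean)^2)/(n-1)) = 1.3835755
u_A = s / sqrt(n) = 1.3835755 / sqrt(8) = 0.48916781
u_B1 = 0.49 / sqrt(6) = 0.20004166
u_B2 = 0.806 / sqrt(3) = 0.46534432
u_B3 = 1.376 / sqrt(2) = 0.97297893
uc = sqrt(0.48916781^2 + 0.20004166^2 + 0.46534432^2 + 0.97297893^2) = 1.2010558
U = k * uc = 2 * 1.2010558
U = 2.4021

2.4021


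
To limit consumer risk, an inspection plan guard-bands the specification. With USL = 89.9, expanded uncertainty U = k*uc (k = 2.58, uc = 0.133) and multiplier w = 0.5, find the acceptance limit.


U = k * uc = 2.58 * 0.133 = 0.34314
guard band g = w * U = 0.5 * 0.34314 = 0.17157
AL = USL - g = 89.9 - 0.17157
AL = 89.7284

89.7284


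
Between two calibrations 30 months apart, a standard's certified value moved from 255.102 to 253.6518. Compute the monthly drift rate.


rate = (v2 - v1) / months
= (253.6518 - 255.102) / 30
= -1.4502 / 30
= -0.0483

-0.0483


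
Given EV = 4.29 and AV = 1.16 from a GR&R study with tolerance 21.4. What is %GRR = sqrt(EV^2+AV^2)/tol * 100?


GRR = sqrt(EV^2 + AV^2) = sqrt(4.29^2 + 1.16^2) = 4.4440635
%GRR = GRR / tol * 100 = 4.4440635 / 21.4 * 100
%GRR = 20.7667

20.7667


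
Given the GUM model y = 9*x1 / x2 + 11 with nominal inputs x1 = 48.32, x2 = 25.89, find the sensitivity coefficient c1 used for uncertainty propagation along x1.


y = 9*x1 / x2 + 11
dy/dx1 = 9/x2
Evaluate at x2 = 25.89: c1 = 9 / 25.89
c1 = 0.3476

0.3476


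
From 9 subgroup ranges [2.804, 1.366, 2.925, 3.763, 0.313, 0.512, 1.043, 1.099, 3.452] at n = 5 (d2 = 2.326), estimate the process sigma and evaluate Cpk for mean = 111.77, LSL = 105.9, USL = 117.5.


R_bar = (2.804 + 1.366 + 2.925 + 3.763 + 0.313 + 0.512 + 1.043 + 1.099 + 3.452) / 9 = 1.9196667
sigma = R_bar / d2 = 1.9196667 / 2.326 = 0.82530813
Cp = (USL - LSL)/(6*sigma) = (117.5 - 105.9)/(6*0.82530813) = 2.3426
Cpu = (117.5 - 111.77)/(3*0.82530813) = 2.3143
Cpl = (111.77 - 105.9)/(3*0.82530813) = 2.3708
Cpk = min(Cpu, Cpl) = 2.3143

2.3143


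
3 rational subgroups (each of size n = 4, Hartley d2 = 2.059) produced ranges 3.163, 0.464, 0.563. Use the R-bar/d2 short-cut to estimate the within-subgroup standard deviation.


R_bar = (3.163 + 0.464 + 0.563) / 3
R_bar = 4.19 / 3 = 1.3966667
sigma_hat = R_bar / d2 = 1.3966667 / 2.059 = 0.6783

0.6783


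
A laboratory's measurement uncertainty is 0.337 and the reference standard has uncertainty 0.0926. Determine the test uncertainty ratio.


TUR = u_lab / u_ref
= 0.337 / 0.0926
= 3.6393

3.6393


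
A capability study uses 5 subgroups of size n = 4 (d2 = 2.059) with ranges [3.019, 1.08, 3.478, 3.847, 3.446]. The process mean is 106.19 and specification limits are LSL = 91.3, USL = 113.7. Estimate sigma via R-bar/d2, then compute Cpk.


R_bar = (3.019 + 1.08 + 3.478 + 3.847 + 3.446) / 5 = 2.974
sigma = R_bar / d2 = 2.974 / 2.059 = 1.4443905
Cp = (USL - LSL)/(6*sigma) = (113.7 - 91.3)/(6*1.4443905) = 2.5847
Cpu = (113.7 - 106.19)/(3*1.4443905) = 1.7331
Cpl = (106.19 - 91.3)/(3*1.4443905) = 3.4363
Cpk = min(Cpu, Cpl) = 1.7331

1.7331


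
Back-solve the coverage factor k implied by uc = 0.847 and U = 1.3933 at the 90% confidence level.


k = U / uc
k = 1.3933 / 0.847
k = 1.645

1.645


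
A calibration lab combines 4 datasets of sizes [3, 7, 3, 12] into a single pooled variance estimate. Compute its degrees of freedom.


nu = sum_i (n_i - 1)
nu = ((3 - 1) + (7 - 1) + (3 - 1) + (12 - 1))
nu = 2 + 6 + 2 + 11
nu = 21

21


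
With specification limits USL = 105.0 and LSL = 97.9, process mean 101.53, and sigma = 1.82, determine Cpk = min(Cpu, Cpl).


Cpu = (USL - mean) / (3*sigma) = (105.0 - 101.53) / (3*1.82) = 0.6355
Cpl = (mean - LSL) / (3*sigma) = (101.53 - 97.9) / (3*1.82) = 0.6648
Cpk = min(Cpu, Cpl) = 0.6355

0.6355


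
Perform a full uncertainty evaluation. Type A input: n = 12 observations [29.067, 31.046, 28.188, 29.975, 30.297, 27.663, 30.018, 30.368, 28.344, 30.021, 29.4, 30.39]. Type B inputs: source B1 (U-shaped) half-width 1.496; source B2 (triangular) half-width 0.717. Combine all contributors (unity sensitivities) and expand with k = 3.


mean = (29.067 + 31.046 + 28.188 + 29.975 + 30.297 + 27.663 + 30.018 + 30.368 + 28.344 + 30.021 + 29.4 + 30.39) / 12 = 29.56475
s = sqrt(sum((x - mean)^2)/(n-1)) = 1.0407893
u_A = s / sqrt(n) = 1.0407893 / sqrt(12) = 0.30044999
u_B1 = 1.496 / sqrt(2) = 1.0578317
u_B2 = 0.717 / sqrt(6) = 0.29271402
uc = sqrt(0.30044999^2 + 1.0578317^2 + 0.29271402^2) = 1.1379629
U = k * uc = 3 * 1.1379629
U = 3.4139

3.4139


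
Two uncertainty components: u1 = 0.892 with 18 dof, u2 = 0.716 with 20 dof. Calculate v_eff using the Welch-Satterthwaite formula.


uc = sqrt(u1^2 + u2^2) = sqrt(0.892^2 + 0.716^2) = 1.1438182
v_eff = uc^4 / (u1^4/v1 + u2^4/v2)
= 1.1438182^4 / (0.892^4/18 + 0.716^4/20)
= 1.7117014 / 0.048311987
v_eff = 35.4302

35.4302


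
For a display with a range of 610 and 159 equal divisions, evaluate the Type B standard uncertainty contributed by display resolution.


resolution = range / divisions
resolution = 610 / 159 = 3.836478
u_res = resolution / (2*sqrt(3))
u_res = 3.836478 / 3.4641016
u_res = 1.1075

1.1075


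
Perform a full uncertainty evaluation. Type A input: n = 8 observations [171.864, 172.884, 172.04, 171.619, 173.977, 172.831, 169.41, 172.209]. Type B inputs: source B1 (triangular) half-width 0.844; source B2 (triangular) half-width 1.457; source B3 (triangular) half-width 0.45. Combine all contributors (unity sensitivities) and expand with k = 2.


mean = (171.864 + 172.884 + 172.04 + 171.619 + 173.977 + 172.831 + 169.41 + 172.209) / 8 = 172.10425
s = sqrt(sum((x - mean)^2)/(n-1)) = 1.3207487
u_A = s / sqrt(n) = 1.3207487 / sqrt(8) = 0.46695518
u_B1 = 0.844 / sqrt(6) = 0.34456156
u_B2 = 1.457 / sqrt(6) = 0.59481776
u_B3 = 0.45 / sqrt(6) = 0.18371173
uc = sqrt(0.46695518^2 + 0.34456156^2 + 0.59481776^2 + 0.18371173^2) = 0.8510746
U = k * uc = 2 * 0.8510746
U = 1.7021

1.7021


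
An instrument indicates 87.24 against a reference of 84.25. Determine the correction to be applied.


Correction = standard - reading
= 84.25 - 87.24
= -2.9900

-2.9900


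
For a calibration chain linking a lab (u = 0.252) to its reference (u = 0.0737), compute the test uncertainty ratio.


TUR = u_lab / u_ref
= 0.252 / 0.0737
= 3.4193

3.4193


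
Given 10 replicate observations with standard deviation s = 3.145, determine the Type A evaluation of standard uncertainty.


u_A = s / sqrt(n)
u_A = 3.145 / sqrt(10)
u_A = 3.145 / 3.1622777
u_A = 0.9945

0.9945


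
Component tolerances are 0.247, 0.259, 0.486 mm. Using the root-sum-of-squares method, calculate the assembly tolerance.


RSS = sqrt(0.247^2 + 0.259^2 + 0.486^2)
= sqrt(0.364286)
= 0.6036

0.6036


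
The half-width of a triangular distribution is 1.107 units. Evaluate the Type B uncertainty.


u_B = half_width / sqrt(6)
u_B = 1.107 / 2.4494897
u_B = 0.4519

0.4519


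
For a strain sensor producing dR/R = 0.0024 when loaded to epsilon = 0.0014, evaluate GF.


GF = (dR/R) / epsilon
= 0.0024 / 0.0014
= 1.7143

1.7143


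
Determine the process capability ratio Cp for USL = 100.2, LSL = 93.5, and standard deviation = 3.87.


Cp = (USL - LSL) / (6 * sigma)
= (100.2 - 93.5) / (6 * 3.87)
= 6.7000 / 23.2200
= 0.2885

0.2885


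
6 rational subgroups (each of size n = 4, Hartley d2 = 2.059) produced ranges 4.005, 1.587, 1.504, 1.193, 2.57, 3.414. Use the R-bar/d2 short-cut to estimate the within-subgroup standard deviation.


R_bar = (4.005 + 1.587 + 1.504 + 1.193 + 2.57 + 3.414) / 6
R_bar = 14.273 / 6 = 2.3788333
sigma_hat = R_bar / d2 = 2.3788333 / 2.059 = 1.1553

1.1553


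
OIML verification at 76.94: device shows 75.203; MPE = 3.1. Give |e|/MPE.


e = indication - reference = 75.203 - 76.94 = -1.7370
|e| = 1.7370
ratio = |e| / MPE = 1.7370 / 3.1
ratio = 0.5603

0.5603


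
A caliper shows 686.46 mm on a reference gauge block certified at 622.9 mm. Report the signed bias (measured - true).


Systematic error = measured - true
= 686.46 - 622.9
= 63.5600

63.5600


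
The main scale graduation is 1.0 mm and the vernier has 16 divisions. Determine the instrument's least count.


LC = MSD / n_div
= 1.0 / 16
= 0.0625

0.0625


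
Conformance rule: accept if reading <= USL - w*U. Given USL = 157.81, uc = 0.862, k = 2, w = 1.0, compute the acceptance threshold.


U = k * uc = 2 * 0.862 = 1.724
guard band g = w * U = 1.0 * 1.724 = 1.724
AL = USL - g = 157.81 - 1.724
AL = 156.0860

156.0860


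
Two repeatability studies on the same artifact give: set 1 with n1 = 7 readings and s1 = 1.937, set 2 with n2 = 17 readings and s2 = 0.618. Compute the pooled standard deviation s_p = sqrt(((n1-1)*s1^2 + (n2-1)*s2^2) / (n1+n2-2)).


s_p = sqrt(((n1-1)*s1^2 + (n2-1)*s2^2) / (n1+n2-2))
numerator = (7-1)*1.937^2 + (17-1)*0.618^2 = 22.511814 + 6.110784 = 28.622598
denominator = 7 + 17 - 2 = 22
s_p^2 = 28.622598 / 22 = 1.3010272
s_p = sqrt(1.3010272) = 1.1406

1.1406


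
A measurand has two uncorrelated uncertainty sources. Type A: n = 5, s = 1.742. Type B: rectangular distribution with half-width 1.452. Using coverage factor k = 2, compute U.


u_A = s / sqrt(n) = 1.742 / sqrt(5) = 0.77904608
u_B = half_width / sqrt(3) = 1.452 / sqrt(3) = 0.83831259
uc = sqrt(u_A^2 + u_B^2) = sqrt(0.77904608^2 + 0.83831259^2) = 1.1444129
U = k * uc = 2 * 1.1444129
U = 2.2888

2.2888


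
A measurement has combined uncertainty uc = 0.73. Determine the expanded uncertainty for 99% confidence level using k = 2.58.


U = k * uc
U = 2.58 * 0.73
U = 1.8834

1.8834


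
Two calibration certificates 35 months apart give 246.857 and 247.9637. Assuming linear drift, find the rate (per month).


rate = (v2 - v1) / months
= (247.9637 - 246.857) / 35
= 1.1067 / 35
= 0.0316

0.0316


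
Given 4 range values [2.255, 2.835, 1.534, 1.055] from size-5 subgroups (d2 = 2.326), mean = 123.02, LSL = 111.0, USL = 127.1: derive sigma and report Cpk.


R_bar = (2.255 + 2.835 + 1.534 + 1.055) / 4 = 1.91975
sigma = R_bar / d2 = 1.91975 / 2.326 = 0.82534394
Cp = (USL - LSL)/(6*sigma) = (127.1 - 111.0)/(6*0.82534394) = 3.2512
Cpu = (127.1 - 123.02)/(3*0.82534394) = 1.6478
Cpl = (123.02 - 111.0)/(3*0.82534394) = 4.8545
Cpk = min(Cpu, Cpl) = 1.6478

1.6478


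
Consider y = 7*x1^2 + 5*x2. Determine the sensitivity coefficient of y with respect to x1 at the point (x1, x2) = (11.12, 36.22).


y = 7*x1^2 + 5*x2
dy/dx1 = 2*7*x1
Evaluate at x1 = 11.12: c1 = 14 * 11.12
c1 = 155.6800

155.6800


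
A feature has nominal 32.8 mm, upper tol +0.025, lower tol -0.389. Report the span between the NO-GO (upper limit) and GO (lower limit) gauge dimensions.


GO = nominal - lower_tol (smallest hole = maximum material condition)
GO = 32.8 - 0.389 = 32.411
NO-GO = nominal + upper_tol (largest hole = least material condition)
NO-GO = 32.8 + 0.025 = 32.825
spread = NO-GO - GO = 32.825 - 32.411 = 0.4140

0.4140
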